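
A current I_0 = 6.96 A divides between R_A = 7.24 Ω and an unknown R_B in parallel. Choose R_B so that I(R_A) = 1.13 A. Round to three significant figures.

Two-branch current divider: I_A = I_0 · R_B/(R_A + R_B).
1.13/6.96 = R_B/(R_A + R_B) → R_B = R_A · (0.1624)/(1 − 0.1624) = 7.24 × 0.1938 = 1.403 Ω.

R_B ≈ 1.40 Ω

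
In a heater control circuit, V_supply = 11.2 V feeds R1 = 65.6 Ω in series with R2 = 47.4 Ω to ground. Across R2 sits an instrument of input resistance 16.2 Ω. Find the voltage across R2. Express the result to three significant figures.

V_out ≈ 1.74 V

First combine the lower leg with the load: R2 ‖ R_L = 12.07 Ω.
Voltage divider with the loaded lower leg: V_out = 11.2 × 12.07/(65.6 + 12.07) = 11.2 × 0.1554 = 1.741 V.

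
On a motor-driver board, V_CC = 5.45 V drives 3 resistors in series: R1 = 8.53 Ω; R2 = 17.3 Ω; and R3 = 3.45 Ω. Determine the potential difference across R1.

ΣR = 8.53 + 17.3 + 3.45 = 29.28 Ω.
By the voltage-divider rule, V = 5.45 × 8.530/29.28 = 1.588 V.

V ≈ 1.59 V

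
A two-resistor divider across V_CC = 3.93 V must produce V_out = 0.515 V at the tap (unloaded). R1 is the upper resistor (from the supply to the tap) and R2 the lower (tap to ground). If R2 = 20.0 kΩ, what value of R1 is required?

R1 ≈ 133 kΩ

The divider ratio is R2/(R1+R2) = 0.515/3.93 = 0.1310.
So R1 = R2 · (V_CC/V_out − 1) = 20.0 × (3.93/0.515 − 1) = 20.0 × 6.631 = 132.6 kΩ.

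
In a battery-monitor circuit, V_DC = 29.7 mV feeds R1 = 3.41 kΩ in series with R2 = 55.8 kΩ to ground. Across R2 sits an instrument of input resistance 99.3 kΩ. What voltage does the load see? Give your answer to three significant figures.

First combine the lower leg with the load: R2 ‖ R_L = 35.72 kΩ.
Voltage divider with the loaded lower leg: V_out = 29.7 × 35.72/(3.41 + 35.72) = 29.7 × 0.9129 = 27.11 mV.
(Unloaded it would be 28.0 mV; the load pulls it down.)

V_out ≈ 27.1 mV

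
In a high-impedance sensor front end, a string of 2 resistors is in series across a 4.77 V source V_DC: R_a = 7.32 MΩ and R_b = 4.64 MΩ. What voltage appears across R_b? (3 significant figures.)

ΣR = 7.32 + 4.64 = 11.96 MΩ.
V = V_DC · R/ΣR = 4.77 × 0.3880 = 1.851 V.

V ≈ 1.85 V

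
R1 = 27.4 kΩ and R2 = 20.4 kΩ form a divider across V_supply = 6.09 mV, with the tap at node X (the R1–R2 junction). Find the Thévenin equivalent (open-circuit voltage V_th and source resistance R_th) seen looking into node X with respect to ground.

V_th ≈ 2.60 mV, R_th ≈ 11.7 kΩ

V_th is the unloaded tap voltage: V_supply · R2/(R1+R2) = 6.09 × 0.4268 = 2.599 mV.
Zeroing V_supply shorts the top of R1 to ground, so R_th = R1 ‖ R2 = 11.69 kΩ.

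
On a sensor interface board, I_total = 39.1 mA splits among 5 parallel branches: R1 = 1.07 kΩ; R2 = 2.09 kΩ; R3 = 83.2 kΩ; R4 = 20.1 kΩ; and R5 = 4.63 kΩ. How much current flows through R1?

Conductances: ΣG = 1/1.07 + 1/2.09 + 1/83.2 + 1/20.1 + 1/4.63 = 1.691 (1/kΩ).
Current divider: I(R1) = I_total · G_k/ΣG = 39.1 × (0.9346/1.691) = 39.1 × 0.5527 = 21.61 mA.

I ≈ 21.6 mA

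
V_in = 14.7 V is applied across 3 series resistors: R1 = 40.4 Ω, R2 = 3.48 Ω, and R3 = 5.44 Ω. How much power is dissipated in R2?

The common current is I = 14.7/49.32 = 0.2981 A.
V(R2) = I·R = 1.037 V; P = V·I = 1.037 × 0.2981 = 0.3091 W.

P ≈ 0.309 W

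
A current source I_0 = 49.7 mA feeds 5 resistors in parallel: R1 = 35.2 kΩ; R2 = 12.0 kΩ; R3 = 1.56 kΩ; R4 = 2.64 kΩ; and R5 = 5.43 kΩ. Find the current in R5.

Conductances: ΣG = 1/35.2 + 1/12.0 + 1/1.56 + 1/2.64 + 1/5.43 = 1.316 (1/kΩ).
Current divider: I(R5) = I_0 · G_k/ΣG = 49.7 × (0.1842/1.316) = 49.7 × 0.1400 = 6.957 mA.

I ≈ 6.96 mA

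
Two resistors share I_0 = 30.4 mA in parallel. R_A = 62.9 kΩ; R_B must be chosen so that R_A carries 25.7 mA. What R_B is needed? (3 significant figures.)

Two-branch current divider: I_A = I_0 · R_B/(R_A + R_B).
25.7/30.4 = R_B/(R_A + R_B) → R_B = R_A · (0.8454)/(1 − 0.8454) = 62.9 × 5.468 = 343.9 kΩ.

R_B ≈ 344 kΩ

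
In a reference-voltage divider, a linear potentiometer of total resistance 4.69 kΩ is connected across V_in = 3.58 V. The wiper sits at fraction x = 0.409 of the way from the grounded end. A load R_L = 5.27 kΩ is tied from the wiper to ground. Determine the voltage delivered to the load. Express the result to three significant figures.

V_out ≈ 1.21 V

The pot divides into 2.772 kΩ above the wiper and 1.918 kΩ below.
(x·R_p) ‖ R_L = 1.406 kΩ.
Loaded-divider output: V_out = 3.58 × 0.3366 = 1.205 V.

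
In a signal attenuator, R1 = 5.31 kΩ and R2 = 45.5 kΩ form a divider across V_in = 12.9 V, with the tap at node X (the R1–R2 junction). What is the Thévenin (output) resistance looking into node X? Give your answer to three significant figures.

R_th ≈ 4.76 kΩ

Zeroing V_in shorts the top of R1 to ground, so R_th = R1 ‖ R2 = 4.755 kΩ.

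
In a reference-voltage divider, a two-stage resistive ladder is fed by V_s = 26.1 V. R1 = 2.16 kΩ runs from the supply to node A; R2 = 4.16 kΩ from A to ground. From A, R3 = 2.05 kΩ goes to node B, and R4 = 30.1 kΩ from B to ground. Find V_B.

V_B ≈ 15.4 V

The second stage (R3 + R4 = 32.15 kΩ) loads node A in parallel with R2.
Effective lower resistance at A: R2 ‖ 32.15 = 3.683 kΩ.
First divider: V_A = V_s · 3.683/(2.16 + 3.683) = 16.45 V.
Then the unloaded second divider: V_B = V_A × R4/(R3+R4) = 16.45 × 0.9362 = 15.40 V.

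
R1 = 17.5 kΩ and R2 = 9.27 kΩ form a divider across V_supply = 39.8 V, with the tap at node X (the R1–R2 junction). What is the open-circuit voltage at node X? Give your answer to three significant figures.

Open-circuit (no load on X): V_th = V_supply · R2/(R1 + R2) = 39.8 × 9.27/(17.50 + 9.27) = 13.78 V.

V_th ≈ 13.8 V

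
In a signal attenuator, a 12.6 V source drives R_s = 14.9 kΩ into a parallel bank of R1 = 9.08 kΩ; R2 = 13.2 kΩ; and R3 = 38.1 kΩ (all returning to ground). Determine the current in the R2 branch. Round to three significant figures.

I ≈ 0.229 mA

Equivalent of the parallel group: R_p = 4.714 kΩ.
V_A = 12.6 × 4.714/19.61 = 3.028 V.
I(R2) = V_A / R2 = 3.028/13.2 = 0.2294 mA.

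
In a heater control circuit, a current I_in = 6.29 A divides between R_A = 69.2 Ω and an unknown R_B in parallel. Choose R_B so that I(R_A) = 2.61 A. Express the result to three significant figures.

R_B ≈ 49.1 Ω

In a two-way split, I_A/I_in = R_B/(R_A + R_B).
2.61/6.29 = R_B/(R_A + R_B) → R_B = R_A · (0.4149)/(1 − 0.4149) = 69.2 × 0.7092 = 49.08 Ω.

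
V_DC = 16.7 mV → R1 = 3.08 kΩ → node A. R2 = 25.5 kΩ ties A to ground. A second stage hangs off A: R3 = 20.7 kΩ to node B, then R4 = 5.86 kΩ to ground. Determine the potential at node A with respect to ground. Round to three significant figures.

V_A ≈ 13.5 mV

The second stage (R3 + R4 = 26.56 kΩ) loads node A in parallel with R2.
R2 ‖ (R3+R4) = 13.01 kΩ.
So V_A = 16.7 × 0.8086 = 13.50 mV.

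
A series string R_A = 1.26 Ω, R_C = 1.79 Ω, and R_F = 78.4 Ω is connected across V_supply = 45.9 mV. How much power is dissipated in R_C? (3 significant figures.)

Series current I = V_supply/ΣR = 45.9/81.45 = 0.5635 mA.
P(R_C) = I²·R_C = (0.5635)² × 1.79 = 0.5685 µW.

P ≈ 0.568 µW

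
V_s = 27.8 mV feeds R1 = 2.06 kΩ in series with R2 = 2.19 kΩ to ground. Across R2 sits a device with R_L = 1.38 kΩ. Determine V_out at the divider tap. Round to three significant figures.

V_out ≈ 8.10 mV

R2 ‖ R_L = (2.19 × 1.38)/(2.19 + 1.38) = 0.8466 kΩ.
Now apply the divider: V_out = 27.8 × 0.2913 = 8.097 mV.
(Unloaded it would be 14.3 mV; the load pulls it down.)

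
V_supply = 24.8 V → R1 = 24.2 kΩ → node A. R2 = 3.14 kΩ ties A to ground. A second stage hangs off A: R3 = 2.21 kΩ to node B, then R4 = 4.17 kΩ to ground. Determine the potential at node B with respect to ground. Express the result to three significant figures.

V_B ≈ 1.30 V

Node A sees R2 in parallel with the series input of stage 2, R3 + R4 = 6.380 kΩ.
R2 ‖ (R3+R4) = 2.104 kΩ.
So V_A = 24.8 × 0.08000 = 1.984 V.
V_B = V_A × 0.6536 = 1.297 V.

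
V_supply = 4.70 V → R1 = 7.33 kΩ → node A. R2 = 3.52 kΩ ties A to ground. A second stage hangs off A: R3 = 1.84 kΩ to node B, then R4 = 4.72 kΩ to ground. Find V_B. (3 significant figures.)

V_B ≈ 0.805 V

Looking into the second stage from A: R3 + R4 = 6.560 kΩ appears in parallel with R2.
R2 ‖ (R3+R4) = 2.291 kΩ.
V_A = 4.70 × 2.291/(7.33 + 2.291) = 1.119 V.
Then the unloaded second divider: V_B = V_A × R4/(R3+R4) = 1.119 × 0.7195 = 0.8052 V.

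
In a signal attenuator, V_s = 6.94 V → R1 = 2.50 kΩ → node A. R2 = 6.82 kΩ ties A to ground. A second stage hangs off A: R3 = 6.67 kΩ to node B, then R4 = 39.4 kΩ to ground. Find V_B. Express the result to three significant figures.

V_B ≈ 4.18 V

Node A sees R2 in parallel with the series input of stage 2, R3 + R4 = 46.07 kΩ.
Effective lower resistance at A: R2 ‖ 46.07 = 5.941 kΩ.
So V_A = 6.94 × 0.7038 = 4.884 V.
V_B = V_A × 0.8552 = 4.177 V.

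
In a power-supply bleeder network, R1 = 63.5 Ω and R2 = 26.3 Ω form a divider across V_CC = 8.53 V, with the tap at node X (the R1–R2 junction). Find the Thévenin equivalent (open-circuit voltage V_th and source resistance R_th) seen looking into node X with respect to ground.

V_th ≈ 2.50 V, R_th ≈ 18.6 Ω

V_th is the unloaded tap voltage: V_CC · R2/(R1+R2) = 8.53 × 0.2929 = 2.498 V.
Looking into X with the source shorted: R_th = R1·R2/(R1+R2) = 63.50 × 26.3/89.80 = 18.60 Ω.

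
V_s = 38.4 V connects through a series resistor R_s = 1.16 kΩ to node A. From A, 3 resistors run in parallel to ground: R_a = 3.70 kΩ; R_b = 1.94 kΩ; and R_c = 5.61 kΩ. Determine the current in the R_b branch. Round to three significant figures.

Equivalent of the parallel group: R_p = 1.037 kΩ.
Node voltage V_A = V_s · R_p/(R_s + R_p) = 38.4 × 0.4721 = 18.13 V.
I(R_b) = V_A / R_b = 18.13/1.94 = 9.345 mA.

I ≈ 9.34 mA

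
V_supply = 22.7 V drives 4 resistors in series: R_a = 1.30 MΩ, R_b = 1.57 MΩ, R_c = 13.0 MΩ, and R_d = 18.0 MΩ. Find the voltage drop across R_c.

ΣR = 1.30 + 1.57 + 13.0 + 18.0 = 33.87 MΩ.
Voltage divider: V = V_supply · (13.00 / 33.87) = 22.7 × 0.3838 = 8.713 V.

V ≈ 8.71 V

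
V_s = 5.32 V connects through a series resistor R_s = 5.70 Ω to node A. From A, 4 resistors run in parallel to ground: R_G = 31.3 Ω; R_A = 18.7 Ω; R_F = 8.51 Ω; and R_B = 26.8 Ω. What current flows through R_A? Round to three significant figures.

I ≈ 0.120 A

Parallel bank: R_p = 1/(1/31.3 + 1/18.7 + 1/8.51 + 1/26.8) = 4.162 Ω.
Node voltage V_A = V_s · R_p/(R_s + R_p) = 5.32 × 0.4220 = 2.245 V.
Branch current I = V_A/R_A = 2.245/18.7 = 0.1201 A.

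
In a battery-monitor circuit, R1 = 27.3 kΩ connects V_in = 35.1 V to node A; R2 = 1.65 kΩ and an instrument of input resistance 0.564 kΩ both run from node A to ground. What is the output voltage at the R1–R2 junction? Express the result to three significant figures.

V_out ≈ 0.532 V

First combine the lower leg with the load: R2 ‖ R_L = 0.4203 kΩ.
Voltage divider with the loaded lower leg: V_out = 35.1 × 0.4203/(27.3 + 0.4203) = 35.1 × 0.01516 = 0.5322 V.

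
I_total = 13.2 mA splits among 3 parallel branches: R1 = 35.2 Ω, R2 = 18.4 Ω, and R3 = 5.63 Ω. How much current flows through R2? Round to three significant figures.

I ≈ 2.76 mA

ΣG = 1/35.2 + 1/18.4 + 1/5.63 = 0.2604.
R2 takes the fraction G_k/ΣG = 0.05435/0.2604 = 0.2087, so I = 13.2 × 0.2087 = 2.755 mA.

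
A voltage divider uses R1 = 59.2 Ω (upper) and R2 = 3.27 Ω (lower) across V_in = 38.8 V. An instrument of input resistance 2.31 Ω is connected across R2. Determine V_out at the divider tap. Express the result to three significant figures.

V_out ≈ 0.867 V

R2 ‖ R_L = (3.27 × 2.31)/(3.27 + 2.31) = 1.354 Ω.
Voltage divider with the loaded lower leg: V_out = 38.8 × 1.354/(59.2 + 1.354) = 38.8 × 0.02236 = 0.8674 V.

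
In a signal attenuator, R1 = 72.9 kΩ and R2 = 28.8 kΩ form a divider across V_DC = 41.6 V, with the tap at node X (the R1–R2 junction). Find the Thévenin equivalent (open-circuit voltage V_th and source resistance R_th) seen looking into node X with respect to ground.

V_th is the unloaded tap voltage: V_DC · R2/(R1+R2) = 41.6 × 0.2832 = 11.78 V.
Zeroing V_DC shorts the top of R1 to ground, so R_th = R1 ‖ R2 = 20.64 kΩ.

V_th ≈ 11.8 V, R_th ≈ 20.6 kΩ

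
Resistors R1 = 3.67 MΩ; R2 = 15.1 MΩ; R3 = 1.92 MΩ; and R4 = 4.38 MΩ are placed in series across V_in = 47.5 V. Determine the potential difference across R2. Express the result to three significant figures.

Series total: ΣR = 3.67 + 15.1 + 1.92 + 4.38 = 25.07 MΩ.
By the voltage-divider rule, V = 47.5 × 15.10/25.07 = 28.61 V.

V ≈ 28.6 V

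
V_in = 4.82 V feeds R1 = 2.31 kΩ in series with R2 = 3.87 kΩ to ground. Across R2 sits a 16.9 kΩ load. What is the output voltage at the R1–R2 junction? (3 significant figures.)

V_out ≈ 2.78 V

R2 ‖ R_L = (3.87 × 16.9)/(3.87 + 16.9) = 3.149 kΩ.
Voltage divider with the loaded lower leg: V_out = 4.82 × 3.149/(2.31 + 3.149) = 4.82 × 0.5768 = 2.780 V.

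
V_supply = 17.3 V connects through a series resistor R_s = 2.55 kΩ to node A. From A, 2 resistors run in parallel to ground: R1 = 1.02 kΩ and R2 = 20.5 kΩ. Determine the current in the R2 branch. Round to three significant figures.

Parallel bank: R_p = 1/(1/1.02 + 1/20.5) = 0.9717 kΩ.
Node voltage V_A = V_supply · R_p/(R_s + R_p) = 17.3 × 0.2759 = 4.773 V.
I(R2) = V_A / R2 = 4.773/20.5 = 0.2328 mA.
(Equivalently: I_total = 4.912 mA, then current-divider fraction G_k/ΣG = 0.04740.)

I ≈ 0.233 mA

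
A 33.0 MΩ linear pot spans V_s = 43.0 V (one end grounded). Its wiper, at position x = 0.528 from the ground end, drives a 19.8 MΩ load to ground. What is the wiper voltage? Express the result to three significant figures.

V_out ≈ 16.0 V

The pot divides into 15.58 MΩ above the wiper and 17.42 MΩ below.
(x·R_p) ‖ R_L = 9.268 MΩ.
V_out = 43.0 × 9.268/(15.58 + 9.268) = 16.04 V.
(Unloaded: V_out = x·V_s = 22.7 V.)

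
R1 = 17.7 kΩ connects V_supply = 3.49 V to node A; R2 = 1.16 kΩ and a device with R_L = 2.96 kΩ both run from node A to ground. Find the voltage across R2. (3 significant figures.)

The load sits in parallel with R2, giving an effective lower resistance R2' = R2·R_L/(R2+R_L) = 0.8334 kΩ.
Now apply the divider: V_out = 3.49 × 0.04497 = 0.1569 V.
(Unloaded it would be 0.215 V; the load pulls it down.)

V_out ≈ 0.157 V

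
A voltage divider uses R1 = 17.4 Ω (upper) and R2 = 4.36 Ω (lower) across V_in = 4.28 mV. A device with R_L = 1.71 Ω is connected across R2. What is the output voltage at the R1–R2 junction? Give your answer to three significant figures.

First combine the lower leg with the load: R2 ‖ R_L = 1.228 Ω.
Voltage divider with the loaded lower leg: V_out = 4.28 × 1.228/(17.4 + 1.228) = 4.28 × 0.06594 = 0.2822 mV.
(Unloaded it would be 0.858 mV; the load pulls it down.)

V_out ≈ 0.282 mV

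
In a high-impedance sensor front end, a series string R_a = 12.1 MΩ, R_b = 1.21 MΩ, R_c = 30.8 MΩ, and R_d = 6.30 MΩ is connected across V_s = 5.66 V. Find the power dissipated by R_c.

P ≈ 0.388 µW

The common current is I = 5.66/50.41 = 0.1123 µA.
V(R_c) = I·R = 3.458 V; P = V·I = 3.458 × 0.1123 = 0.3883 µW.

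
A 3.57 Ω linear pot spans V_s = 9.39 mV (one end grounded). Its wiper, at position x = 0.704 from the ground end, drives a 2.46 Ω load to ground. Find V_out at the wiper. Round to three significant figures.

Split the track: R_lower = x·R_p = 2.513 Ω, R_upper = (1−x)·R_p = 1.057 Ω.
R_L loads the lower segment: effective lower R = 1.243 Ω.
V_out = 9.39 × 1.243/(1.057 + 1.243) = 5.076 mV.
(Unloaded: V_out = x·V_s = 6.61 mV.)

V_out ≈ 5.08 mV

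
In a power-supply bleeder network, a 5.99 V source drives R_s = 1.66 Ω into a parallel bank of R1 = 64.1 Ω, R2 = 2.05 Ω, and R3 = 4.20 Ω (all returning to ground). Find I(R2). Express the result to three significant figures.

Combine the parallel branches: R_p = (1/64.1 + 1/2.05 + 1/4.20)⁻¹ = 1.349 Ω.
V_A = 5.99 × 1.349/3.009 = 2.685 V.
I(R2) = V_A / R2 = 2.685/2.05 = 1.310 A.
(Equivalently: I_total = 1.991 A, then current-divider fraction G_k/ΣG = 0.6579.)

I ≈ 1.31 A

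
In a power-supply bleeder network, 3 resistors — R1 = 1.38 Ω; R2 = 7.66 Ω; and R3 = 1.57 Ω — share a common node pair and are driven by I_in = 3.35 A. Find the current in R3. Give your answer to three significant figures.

Conductances: ΣG = 1/1.38 + 1/7.66 + 1/1.57 = 1.492 (1/Ω).
Current divider: I(R3) = I_in · G_k/ΣG = 3.35 × (0.6369/1.492) = 3.35 × 0.4269 = 1.430 A.

I ≈ 1.43 A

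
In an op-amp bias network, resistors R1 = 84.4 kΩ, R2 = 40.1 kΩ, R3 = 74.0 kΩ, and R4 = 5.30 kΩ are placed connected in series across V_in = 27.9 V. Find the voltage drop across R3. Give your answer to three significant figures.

Series total: ΣR = 84.4 + 40.1 + 74.0 + 5.30 = 203.8 kΩ.
By the voltage-divider rule, V = 27.9 × 74.00/203.8 = 10.13 V.

V ≈ 10.1 V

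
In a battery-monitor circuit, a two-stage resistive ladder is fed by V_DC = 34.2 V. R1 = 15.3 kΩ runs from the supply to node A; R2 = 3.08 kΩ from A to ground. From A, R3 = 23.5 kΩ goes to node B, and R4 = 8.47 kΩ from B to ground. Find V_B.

Node A sees R2 in parallel with the series input of stage 2, R3 + R4 = 31.97 kΩ.
Effective lower resistance at A: R2 ‖ 31.97 = 2.809 kΩ.
First divider: V_A = V_DC · 2.809/(15.3 + 2.809) = 5.306 V.
V_B = V_A × 0.2649 = 1.406 V.

V_B ≈ 1.41 V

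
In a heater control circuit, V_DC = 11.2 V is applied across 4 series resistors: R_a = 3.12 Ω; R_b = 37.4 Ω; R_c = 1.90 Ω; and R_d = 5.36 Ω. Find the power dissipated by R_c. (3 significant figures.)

ΣR = 47.78 Ω → I = 11.2/47.78 = 0.2344 A.
P(R_c) = I²·R_c = (0.2344)² × 1.90 = 0.1044 W.

P ≈ 0.104 W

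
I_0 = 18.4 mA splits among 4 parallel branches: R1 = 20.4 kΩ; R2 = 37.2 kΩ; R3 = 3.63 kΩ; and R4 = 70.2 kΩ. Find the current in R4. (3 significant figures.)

I ≈ 0.717 mA

Conductances: ΣG = 1/20.4 + 1/37.2 + 1/3.63 + 1/70.2 = 0.3656 (1/kΩ).
By the current-divider rule, I = I_0 · G_k/ΣG = 18.4 × 0.03896 = 0.7169 mA.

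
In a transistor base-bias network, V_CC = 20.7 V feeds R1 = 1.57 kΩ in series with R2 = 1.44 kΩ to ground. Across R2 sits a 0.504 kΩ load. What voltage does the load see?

V_out ≈ 3.98 V

The load sits in parallel with R2, giving an effective lower resistance R2' = R2·R_L/(R2+R_L) = 0.3733 kΩ.
Then V_out = V_CC · R2'/(R1 + R2') = 20.7 × 0.3733/1.943 = 3.977 V.
(Unloaded it would be 9.90 V; the load pulls it down.)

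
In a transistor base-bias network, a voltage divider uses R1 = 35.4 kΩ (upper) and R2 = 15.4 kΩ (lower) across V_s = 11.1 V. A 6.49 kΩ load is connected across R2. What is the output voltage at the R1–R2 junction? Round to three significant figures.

First combine the lower leg with the load: R2 ‖ R_L = 4.566 kΩ.
Then V_out = V_s · R2'/(R1 + R2') = 11.1 × 4.566/39.97 = 1.268 V.
(Unloaded it would be 3.36 V; the load pulls it down.)

V_out ≈ 1.27 V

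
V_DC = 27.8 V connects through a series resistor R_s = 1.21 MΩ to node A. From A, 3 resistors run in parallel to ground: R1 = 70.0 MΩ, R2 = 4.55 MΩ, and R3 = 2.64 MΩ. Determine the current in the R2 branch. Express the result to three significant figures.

I ≈ 3.51 µA

Combine the parallel branches: R_p = (1/70.0 + 1/4.55 + 1/2.64)⁻¹ = 1.632 MΩ.
V_A = 27.8 × 1.632/2.842 = 15.96 V.
I(R2) = V_A / R2 = 15.96/4.55 = 3.508 µA.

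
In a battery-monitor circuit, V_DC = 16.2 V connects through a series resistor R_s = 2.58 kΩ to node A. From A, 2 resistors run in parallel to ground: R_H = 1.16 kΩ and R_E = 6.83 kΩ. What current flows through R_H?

I ≈ 3.88 mA

Parallel bank: R_p = 1/(1/1.16 + 1/6.83) = 0.9916 kΩ.
V_A by voltage divider: V_A = 16.2 × 0.9916/(2.58 + 0.9916) = 4.498 V.
Branch current I = V_A/R_H = 4.498/1.16 = 3.877 mA.
(Check via current divider: I_total = 4.536 mA; share G_k/ΣG = 0.8548 → same result.)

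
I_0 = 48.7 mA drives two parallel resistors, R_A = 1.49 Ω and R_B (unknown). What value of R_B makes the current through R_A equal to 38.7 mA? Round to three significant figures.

R_B ≈ 5.77 Ω

The fraction through R_A equals R_B/(R_A+R_B).
With f = 0.7947, R_B = R_A · f/(1−f) = 1.49 × 3.870 = 5.766 Ω.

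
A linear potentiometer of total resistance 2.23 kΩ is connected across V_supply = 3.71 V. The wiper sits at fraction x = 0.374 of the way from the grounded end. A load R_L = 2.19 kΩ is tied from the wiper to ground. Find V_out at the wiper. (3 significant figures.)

Split the track: R_lower = x·R_p = 0.8340 kΩ, R_upper = (1−x)·R_p = 1.396 kΩ.
Lower segment in parallel with the load: 0.8340 ‖ 2.19 = 0.6040 kΩ.
Then V_out = V_supply · 0.6040/(1.396 + 0.6040) = 1.120 V.
(Unloaded: V_out = x·V_supply = 1.39 V.)

V_out ≈ 1.12 V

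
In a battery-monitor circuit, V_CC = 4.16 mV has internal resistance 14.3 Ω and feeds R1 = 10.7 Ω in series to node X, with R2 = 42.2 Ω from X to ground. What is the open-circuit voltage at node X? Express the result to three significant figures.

R1' = 14.3 + 10.7 = 25.00 Ω (source resistance + R1).
Open-circuit (no load on X): V_th = V_CC · R2/(R1' + R2) = 4.16 × 42.2/(25.00 + 42.2) = 2.612 mV.

V_th ≈ 2.61 mV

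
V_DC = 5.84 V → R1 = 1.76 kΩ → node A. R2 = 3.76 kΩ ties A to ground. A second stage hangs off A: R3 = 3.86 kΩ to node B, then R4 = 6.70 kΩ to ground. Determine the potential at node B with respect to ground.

Node A sees R2 in parallel with the series input of stage 2, R3 + R4 = 10.56 kΩ.
R2 ‖ (R3+R4) = 2.773 kΩ.
V_A = 5.84 × 2.773/(1.76 + 2.773) = 3.572 V.
Stage 2 is unloaded, so V_B = V_A · R4/(R3+R4) = 3.572 × 6.70/10.56 = 2.267 V.

V_B ≈ 2.27 V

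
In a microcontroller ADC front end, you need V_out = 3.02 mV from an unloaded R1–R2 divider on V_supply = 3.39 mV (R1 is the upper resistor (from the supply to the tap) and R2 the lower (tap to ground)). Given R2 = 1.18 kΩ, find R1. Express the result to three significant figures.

R1 ≈ 0.145 kΩ

The divider ratio is R2/(R1+R2) = 3.02/3.39 = 0.8909.
So R1 = R2 · (V_supply/V_out − 1) = 1.18 × (3.39/3.02 − 1) = 1.18 × 0.1225 = 0.1446 kΩ.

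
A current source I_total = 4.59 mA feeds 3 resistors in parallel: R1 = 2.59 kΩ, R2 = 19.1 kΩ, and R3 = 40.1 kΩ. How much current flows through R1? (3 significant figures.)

I ≈ 3.82 mA

Conductances: ΣG = 1/2.59 + 1/19.1 + 1/40.1 = 0.4634 (1/kΩ).
R1 takes the fraction G_k/ΣG = 0.3861/0.4634 = 0.8332, so I = 4.59 × 0.8332 = 3.824 mA.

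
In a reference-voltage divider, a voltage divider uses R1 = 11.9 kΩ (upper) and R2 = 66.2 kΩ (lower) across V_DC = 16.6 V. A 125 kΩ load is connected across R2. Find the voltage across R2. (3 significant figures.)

First combine the lower leg with the load: R2 ‖ R_L = 43.28 kΩ.
Then V_out = V_DC · R2'/(R1 + R2') = 16.6 × 43.28/55.18 = 13.02 V.

V_out ≈ 13.0 V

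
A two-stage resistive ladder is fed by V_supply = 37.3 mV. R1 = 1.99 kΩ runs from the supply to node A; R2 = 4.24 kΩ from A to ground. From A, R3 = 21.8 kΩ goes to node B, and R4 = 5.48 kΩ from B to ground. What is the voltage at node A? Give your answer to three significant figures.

V_A ≈ 24.2 mV

Node A sees R2 in parallel with the series input of stage 2, R3 + R4 = 27.28 kΩ.
Effective lower resistance at A: R2 ‖ 27.28 = 3.670 kΩ.
So V_A = 37.3 × 0.6484 = 24.18 mV.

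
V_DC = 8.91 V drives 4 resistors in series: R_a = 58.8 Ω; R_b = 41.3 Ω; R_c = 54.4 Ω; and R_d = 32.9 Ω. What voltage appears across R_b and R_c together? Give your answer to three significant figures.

ΣR = 58.8 + 41.3 + 54.4 + 32.9 = 187.4 Ω.
R_{R_b..R_c} = 41.3 + 54.4 = 95.70 Ω.
By the voltage-divider rule, V = 8.91 × 95.70/187.4 = 4.550 V.

V ≈ 4.55 V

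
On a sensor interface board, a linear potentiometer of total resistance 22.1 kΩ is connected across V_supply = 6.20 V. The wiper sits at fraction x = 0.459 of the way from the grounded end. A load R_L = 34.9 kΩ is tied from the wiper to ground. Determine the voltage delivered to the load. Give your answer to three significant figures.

The pot divides into 11.96 kΩ above the wiper and 10.14 kΩ below.
R_L loads the lower segment: effective lower R = 7.859 kΩ.
Loaded-divider output: V_out = 6.20 × 0.3966 = 2.459 V.

V_out ≈ 2.46 V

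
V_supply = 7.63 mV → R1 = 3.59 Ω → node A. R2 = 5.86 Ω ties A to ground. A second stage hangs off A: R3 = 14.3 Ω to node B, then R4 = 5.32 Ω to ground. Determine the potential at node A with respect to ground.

The second stage (R3 + R4 = 19.62 Ω) loads node A in parallel with R2.
Effective lower resistance at A: R2 ‖ 19.62 = 4.512 Ω.
V_A = 7.63 × 4.512/(3.59 + 4.512) = 4.249 mV.

V_A ≈ 4.25 mV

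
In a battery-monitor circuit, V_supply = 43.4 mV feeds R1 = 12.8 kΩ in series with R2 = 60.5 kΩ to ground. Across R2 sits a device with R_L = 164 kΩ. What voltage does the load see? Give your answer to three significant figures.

R2 ‖ R_L = (60.5 × 164)/(60.5 + 164) = 44.20 kΩ.
Voltage divider with the loaded lower leg: V_out = 43.4 × 44.20/(12.8 + 44.20) = 43.4 × 0.7754 = 33.65 mV.
(Unloaded it would be 35.8 mV; the load pulls it down.)

V_out ≈ 33.7 mV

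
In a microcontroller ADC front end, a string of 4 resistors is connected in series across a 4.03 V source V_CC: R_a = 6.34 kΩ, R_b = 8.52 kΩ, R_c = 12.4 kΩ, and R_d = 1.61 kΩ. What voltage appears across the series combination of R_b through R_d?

V ≈ 3.14 V

Series total: ΣR = 6.34 + 8.52 + 12.4 + 1.61 = 28.87 kΩ.
R_{R_b..R_d} = 8.52 + 12.4 + 1.61 = 22.53 kΩ.
By the voltage-divider rule, V = 4.03 × 22.53/28.87 = 3.145 V.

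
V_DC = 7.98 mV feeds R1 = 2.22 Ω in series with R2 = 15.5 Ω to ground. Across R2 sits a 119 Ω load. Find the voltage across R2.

First combine the lower leg with the load: R2 ‖ R_L = 13.71 Ω.
Then V_out = V_DC · R2'/(R1 + R2') = 7.98 × 13.71/15.93 = 6.868 mV.
(Unloaded it would be 6.98 mV; the load pulls it down.)

V_out ≈ 6.87 mV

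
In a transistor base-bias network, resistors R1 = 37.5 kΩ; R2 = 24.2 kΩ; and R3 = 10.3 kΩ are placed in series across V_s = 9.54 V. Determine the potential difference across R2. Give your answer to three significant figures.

V ≈ 3.21 V

Series total: ΣR = 37.5 + 24.2 + 10.3 = 72.00 kΩ.
By the voltage-divider rule, V = 9.54 × 24.20/72.00 = 3.206 V.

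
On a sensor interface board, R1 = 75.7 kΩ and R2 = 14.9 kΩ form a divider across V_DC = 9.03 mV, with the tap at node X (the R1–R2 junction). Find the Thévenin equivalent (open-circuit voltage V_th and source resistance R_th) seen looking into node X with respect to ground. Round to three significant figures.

V_th ≈ 1.49 mV, R_th ≈ 12.4 kΩ

With X open, the divider is unloaded: V_th = 9.03 × 14.9/90.60 = 1.485 mV.
Zeroing V_DC shorts the top of R1 to ground, so R_th = R1 ‖ R2 = 12.45 kΩ.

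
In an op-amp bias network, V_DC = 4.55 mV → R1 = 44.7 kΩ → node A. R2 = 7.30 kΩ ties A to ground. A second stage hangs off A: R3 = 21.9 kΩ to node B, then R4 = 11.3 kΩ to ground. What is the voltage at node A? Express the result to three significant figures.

V_A ≈ 0.537 mV

The second stage (R3 + R4 = 33.20 kΩ) loads node A in parallel with R2.
R2 ‖ (R3+R4) = 5.984 kΩ.
First divider: V_A = V_DC · 5.984/(44.7 + 5.984) = 0.5372 mV.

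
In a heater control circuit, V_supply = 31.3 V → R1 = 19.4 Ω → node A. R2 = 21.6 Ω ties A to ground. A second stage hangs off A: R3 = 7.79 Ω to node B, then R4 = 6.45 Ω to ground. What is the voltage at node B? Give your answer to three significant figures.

V_B ≈ 4.35 V

The second stage (R3 + R4 = 14.24 Ω) loads node A in parallel with R2.
R2 ‖ (R3+R4) = 8.582 Ω.
First divider: V_A = V_supply · 8.582/(19.4 + 8.582) = 9.600 V.
Then the unloaded second divider: V_B = V_A × R4/(R3+R4) = 9.600 × 0.4529 = 4.348 V.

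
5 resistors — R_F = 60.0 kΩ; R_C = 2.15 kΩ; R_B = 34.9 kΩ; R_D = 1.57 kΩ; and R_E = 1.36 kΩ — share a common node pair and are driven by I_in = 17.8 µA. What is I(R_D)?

I ≈ 6.02 µA

Conductances: ΣG = 1/60.0 + 1/2.15 + 1/34.9 + 1/1.57 + 1/1.36 = 1.883 (1/kΩ).
Current divider: I(R_D) = I_in · G_k/ΣG = 17.8 × (0.6369/1.883) = 17.8 × 0.3383 = 6.022 µA.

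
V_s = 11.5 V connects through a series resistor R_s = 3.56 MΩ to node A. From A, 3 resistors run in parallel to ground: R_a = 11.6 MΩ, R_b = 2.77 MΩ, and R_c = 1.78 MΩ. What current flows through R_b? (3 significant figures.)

I ≈ 0.904 µA

Equivalent of the parallel group: R_p = 0.9911 MΩ.
V_A = 11.5 × 0.9911/4.551 = 2.504 V.
Branch current I = V_A/R_b = 2.504/2.77 = 0.9041 µA.
(Check via current divider: I_total = 2.527 µA; share G_k/ΣG = 0.3578 → same result.)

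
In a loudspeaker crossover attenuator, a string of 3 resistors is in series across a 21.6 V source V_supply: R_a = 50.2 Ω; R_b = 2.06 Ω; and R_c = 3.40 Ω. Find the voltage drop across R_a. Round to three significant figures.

V ≈ 19.5 V

ΣR = 50.2 + 2.06 + 3.40 = 55.66 Ω.
V = V_supply · R/ΣR = 21.6 × 0.9019 = 19.48 V.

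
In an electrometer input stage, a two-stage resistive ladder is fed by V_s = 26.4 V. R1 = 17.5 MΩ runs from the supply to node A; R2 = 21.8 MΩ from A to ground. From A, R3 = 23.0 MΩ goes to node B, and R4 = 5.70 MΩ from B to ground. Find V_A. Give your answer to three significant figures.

The second stage (R3 + R4 = 28.70 MΩ) loads node A in parallel with R2.
Effective lower resistance at A: R2 ‖ 28.70 = 12.39 MΩ.
So V_A = 26.4 × 0.4145 = 10.94 V.

V_A ≈ 10.9 V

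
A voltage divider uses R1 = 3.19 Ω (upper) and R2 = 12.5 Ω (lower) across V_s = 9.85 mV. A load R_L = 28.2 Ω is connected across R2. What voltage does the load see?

The load sits in parallel with R2, giving an effective lower resistance R2' = R2·R_L/(R2+R_L) = 8.661 Ω.
Voltage divider with the loaded lower leg: V_out = 9.85 × 8.661/(3.19 + 8.661) = 9.85 × 0.7308 = 7.199 mV.
(Unloaded it would be 7.85 mV; the load pulls it down.)

V_out ≈ 7.20 mV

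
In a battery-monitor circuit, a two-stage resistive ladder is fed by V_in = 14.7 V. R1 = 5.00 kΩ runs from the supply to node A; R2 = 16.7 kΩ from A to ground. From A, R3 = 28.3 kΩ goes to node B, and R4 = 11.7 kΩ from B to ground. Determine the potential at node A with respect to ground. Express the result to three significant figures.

V_A ≈ 10.3 V

Node A sees R2 in parallel with the series input of stage 2, R3 + R4 = 40.00 kΩ.
Effective lower resistance at A: R2 ‖ 40.00 = 11.78 kΩ.
V_A = 14.7 × 11.78/(5.00 + 11.78) = 10.32 V.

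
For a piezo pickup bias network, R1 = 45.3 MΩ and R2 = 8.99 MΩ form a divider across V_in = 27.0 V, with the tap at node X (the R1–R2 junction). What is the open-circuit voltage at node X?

Open-circuit (no load on X): V_th = V_in · R2/(R1 + R2) = 27.0 × 8.99/(45.30 + 8.99) = 4.471 V.

V_th ≈ 4.47 V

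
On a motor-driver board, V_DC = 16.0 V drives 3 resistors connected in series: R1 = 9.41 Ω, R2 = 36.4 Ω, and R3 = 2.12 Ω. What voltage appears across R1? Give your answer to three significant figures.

V ≈ 3.14 V

Total series resistance ΣR = 9.41 + 36.4 + 2.12 = 47.93 Ω.
V = V_DC · R/ΣR = 16.0 × 0.1963 = 3.141 V.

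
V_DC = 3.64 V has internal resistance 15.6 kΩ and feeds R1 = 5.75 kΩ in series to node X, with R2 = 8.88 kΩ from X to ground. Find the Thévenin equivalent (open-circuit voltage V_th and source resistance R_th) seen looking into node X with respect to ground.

R1' = 15.6 + 5.75 = 21.35 kΩ (source resistance + R1).
With X open, the divider is unloaded: V_th = 3.64 × 8.88/30.23 = 1.069 V.
With V_DC suppressed (replaced by a short), R_th = R1' ‖ R2 = (21.35 × 8.88)/(21.35 + 8.88) = 6.272 kΩ.

V_th ≈ 1.07 V, R_th ≈ 6.27 kΩ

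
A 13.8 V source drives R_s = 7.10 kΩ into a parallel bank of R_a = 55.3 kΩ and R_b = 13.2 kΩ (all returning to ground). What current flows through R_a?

I ≈ 0.150 mA

Parallel bank: R_p = 1/(1/55.3 + 1/13.2) = 10.66 kΩ.
V_A = 13.8 × 10.66/17.76 = 8.282 V.
I(R_a) = V_A / R_a = 8.282/55.3 = 0.1498 mA.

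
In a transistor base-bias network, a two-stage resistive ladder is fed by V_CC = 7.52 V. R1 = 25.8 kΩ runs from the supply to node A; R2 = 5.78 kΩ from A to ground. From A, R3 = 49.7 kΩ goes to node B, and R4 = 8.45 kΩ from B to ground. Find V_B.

V_B ≈ 0.185 V

The second stage (R3 + R4 = 58.15 kΩ) loads node A in parallel with R2.
Effective lower resistance at A: R2 ‖ 58.15 = 5.257 kΩ.
So V_A = 7.52 × 0.1693 = 1.273 V.
Then the unloaded second divider: V_B = V_A × R4/(R3+R4) = 1.273 × 0.1453 = 0.1850 V.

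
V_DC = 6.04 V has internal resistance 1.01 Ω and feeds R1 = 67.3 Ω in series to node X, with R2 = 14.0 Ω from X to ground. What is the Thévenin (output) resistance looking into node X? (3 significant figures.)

R_th ≈ 11.6 Ω

R1' = 1.01 + 67.3 = 68.31 Ω (source resistance + R1).
With V_DC suppressed (replaced by a short), R_th = R1' ‖ R2 = (68.31 × 14.0)/(68.31 + 14.0) = 11.62 Ω.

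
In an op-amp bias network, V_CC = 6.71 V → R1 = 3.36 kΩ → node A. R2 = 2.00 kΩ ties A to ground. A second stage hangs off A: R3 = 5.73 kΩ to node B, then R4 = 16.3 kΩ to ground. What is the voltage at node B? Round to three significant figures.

V_B ≈ 1.75 V

The second stage (R3 + R4 = 22.03 kΩ) loads node A in parallel with R2.
R2 ‖ (R3+R4) = 1.834 kΩ.
So V_A = 6.71 × 0.3530 = 2.369 V.
Stage 2 is unloaded, so V_B = V_A · R4/(R3+R4) = 2.369 × 16.3/22.03 = 1.753 V.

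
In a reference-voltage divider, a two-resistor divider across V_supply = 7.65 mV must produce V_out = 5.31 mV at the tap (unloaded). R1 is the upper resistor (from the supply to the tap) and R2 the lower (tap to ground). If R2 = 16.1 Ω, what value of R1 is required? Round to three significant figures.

V_out/V_supply = R2/(R1+R2) = 0.6941.
So R1 = R2 · (V_supply/V_out − 1) = 16.1 × (7.65/5.31 − 1) = 16.1 × 0.4407 = 7.095 Ω.

R1 ≈ 7.09 Ω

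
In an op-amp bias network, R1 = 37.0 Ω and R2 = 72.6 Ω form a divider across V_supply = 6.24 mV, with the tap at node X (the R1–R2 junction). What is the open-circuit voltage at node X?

With X open, the divider is unloaded: V_th = 6.24 × 72.6/109.6 = 4.133 mV.

V_th ≈ 4.13 mV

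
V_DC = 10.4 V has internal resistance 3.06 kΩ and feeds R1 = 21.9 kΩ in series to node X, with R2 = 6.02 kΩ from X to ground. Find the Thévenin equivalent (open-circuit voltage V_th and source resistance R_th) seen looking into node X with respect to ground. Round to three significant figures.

V_th ≈ 2.02 V, R_th ≈ 4.85 kΩ

R1' = 3.06 + 21.9 = 24.96 kΩ (source resistance + R1).
V_th is the unloaded tap voltage: V_DC · R2/(R1'+R2) = 10.4 × 0.1943 = 2.021 V.
Zeroing V_DC shorts the top of R1' to ground, so R_th = R1' ‖ R2 = 4.850 kΩ.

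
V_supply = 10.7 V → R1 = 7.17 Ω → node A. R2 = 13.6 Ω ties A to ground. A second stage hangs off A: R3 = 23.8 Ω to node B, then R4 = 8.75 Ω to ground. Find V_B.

Node A sees R2 in parallel with the series input of stage 2, R3 + R4 = 32.55 Ω.
Effective lower resistance at A: R2 ‖ 32.55 = 9.592 Ω.
First divider: V_A = V_supply · 9.592/(7.17 + 9.592) = 6.123 V.
V_B = V_A × 0.2688 = 1.646 V.

V_B ≈ 1.65 V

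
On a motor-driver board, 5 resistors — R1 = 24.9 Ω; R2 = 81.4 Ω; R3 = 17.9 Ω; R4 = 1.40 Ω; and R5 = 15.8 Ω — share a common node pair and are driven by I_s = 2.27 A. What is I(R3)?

ΣG = 1/24.9 + 1/81.4 + 1/17.9 + 1/1.40 + 1/15.8 = 0.8859.
By the current-divider rule, I = I_s · G_k/ΣG = 2.27 × 0.06306 = 0.1432 A.

I ≈ 0.143 A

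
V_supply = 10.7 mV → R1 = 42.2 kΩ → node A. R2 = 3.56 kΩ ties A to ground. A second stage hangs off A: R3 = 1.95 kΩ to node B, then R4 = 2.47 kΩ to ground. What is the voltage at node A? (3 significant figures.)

V_A ≈ 0.478 mV

The second stage (R3 + R4 = 4.420 kΩ) loads node A in parallel with R2.
Effective lower resistance at A: R2 ‖ 4.420 = 1.972 kΩ.
V_A = 10.7 × 1.972/(42.2 + 1.972) = 0.4776 mV.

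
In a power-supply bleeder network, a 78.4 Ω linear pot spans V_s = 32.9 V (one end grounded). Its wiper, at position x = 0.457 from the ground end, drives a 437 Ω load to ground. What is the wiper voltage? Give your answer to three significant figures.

V_out ≈ 14.4 V

Lower segment x·R_p = 35.83 Ω; upper segment (1−x)·R_p = 42.57 Ω.
R_L loads the lower segment: effective lower R = 33.11 Ω.
Then V_out = V_s · 33.11/(42.57 + 33.11) = 14.39 V.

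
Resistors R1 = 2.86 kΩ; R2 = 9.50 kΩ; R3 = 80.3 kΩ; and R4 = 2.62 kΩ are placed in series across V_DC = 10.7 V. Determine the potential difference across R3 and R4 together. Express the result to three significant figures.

V ≈ 9.31 V

Series total: ΣR = 2.86 + 9.50 + 80.3 + 2.62 = 95.28 kΩ.
R_{R3..R4} = 80.3 + 2.62 = 82.92 kΩ.
Voltage divider: V = V_DC · (82.92 / 95.28) = 10.7 × 0.8703 = 9.312 V.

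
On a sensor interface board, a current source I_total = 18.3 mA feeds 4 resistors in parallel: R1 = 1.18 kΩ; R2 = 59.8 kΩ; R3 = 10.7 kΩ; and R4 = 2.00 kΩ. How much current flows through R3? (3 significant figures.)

Conductances: ΣG = 1/1.18 + 1/59.8 + 1/10.7 + 1/2.00 = 1.458 (1/kΩ).
R3 takes the fraction G_k/ΣG = 0.09346/1.458 = 0.06412, so I = 18.3 × 0.06412 = 1.173 mA.

I ≈ 1.17 mA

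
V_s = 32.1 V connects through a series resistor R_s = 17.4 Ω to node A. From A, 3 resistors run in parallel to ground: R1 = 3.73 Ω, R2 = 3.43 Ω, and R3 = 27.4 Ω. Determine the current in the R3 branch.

Combine the parallel branches: R_p = (1/3.73 + 1/3.43 + 1/27.4)⁻¹ = 1.677 Ω.
V_A = 32.1 × 1.677/19.08 = 2.823 V.
I(R3) = V_A / R3 = 2.823/27.4 = 0.1030 A.

I ≈ 0.103 A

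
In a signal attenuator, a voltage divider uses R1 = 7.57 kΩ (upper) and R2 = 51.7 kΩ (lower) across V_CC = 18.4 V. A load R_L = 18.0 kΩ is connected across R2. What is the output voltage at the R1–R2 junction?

First combine the lower leg with the load: R2 ‖ R_L = 13.35 kΩ.
Then V_out = V_CC · R2'/(R1 + R2') = 18.4 × 13.35/20.92 = 11.74 V.
(Unloaded it would be 16.0 V; the load pulls it down.)

V_out ≈ 11.7 V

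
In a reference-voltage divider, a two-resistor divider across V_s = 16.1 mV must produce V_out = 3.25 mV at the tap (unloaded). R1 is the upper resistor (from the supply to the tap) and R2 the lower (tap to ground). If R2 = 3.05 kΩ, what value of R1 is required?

R1 ≈ 12.1 kΩ

The divider ratio is R2/(R1+R2) = 3.25/16.1 = 0.2019.
Rearranging, R1 = R2·(1−k)/k = 3.05 × 3.954 = 12.06 kΩ.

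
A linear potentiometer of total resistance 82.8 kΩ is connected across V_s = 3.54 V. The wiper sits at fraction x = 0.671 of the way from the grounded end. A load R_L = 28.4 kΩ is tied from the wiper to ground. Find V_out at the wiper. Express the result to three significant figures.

Split the track: R_lower = x·R_p = 55.56 kΩ, R_upper = (1−x)·R_p = 27.24 kΩ.
(x·R_p) ‖ R_L = 18.79 kΩ.
Loaded-divider output: V_out = 3.54 × 0.4082 = 1.445 V.

V_out ≈ 1.45 V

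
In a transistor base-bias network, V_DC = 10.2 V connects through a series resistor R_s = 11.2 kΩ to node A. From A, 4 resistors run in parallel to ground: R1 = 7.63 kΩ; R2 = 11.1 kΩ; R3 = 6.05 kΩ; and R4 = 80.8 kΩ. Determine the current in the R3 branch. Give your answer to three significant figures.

Equivalent of the parallel group: R_p = 2.507 kΩ.
Node voltage V_A = V_DC · R_p/(R_s + R_p) = 10.2 × 0.1829 = 1.866 V.
Branch current I = V_A/R3 = 1.866/6.05 = 0.3084 mA.

I ≈ 0.308 mA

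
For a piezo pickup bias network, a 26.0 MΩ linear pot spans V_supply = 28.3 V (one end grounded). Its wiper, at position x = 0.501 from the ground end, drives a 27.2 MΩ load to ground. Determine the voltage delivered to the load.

The pot divides into 12.97 MΩ above the wiper and 13.03 MΩ below.
Lower segment in parallel with the load: 13.03 ‖ 27.2 = 8.808 MΩ.
Loaded-divider output: V_out = 28.3 × 0.4044 = 11.44 V.

V_out ≈ 11.4 V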